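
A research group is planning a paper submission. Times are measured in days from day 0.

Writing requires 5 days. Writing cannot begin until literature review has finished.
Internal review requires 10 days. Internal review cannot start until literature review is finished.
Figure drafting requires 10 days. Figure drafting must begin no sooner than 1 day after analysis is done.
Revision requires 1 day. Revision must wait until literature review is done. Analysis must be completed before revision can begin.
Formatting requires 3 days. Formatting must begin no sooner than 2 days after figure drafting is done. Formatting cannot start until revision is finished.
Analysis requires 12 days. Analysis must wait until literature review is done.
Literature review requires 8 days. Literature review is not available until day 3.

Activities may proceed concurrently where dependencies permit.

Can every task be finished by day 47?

After its own release at day 3, literature review can start at day 3 and finishes at day 11.
Internal review cannot begin until literature review (finishes day 11). It runs from day 11 to 11 + 10 = day 21.
After literature review (finishes day 11), writing can start at day 11 and finishes at day 16.
Analysis waits on literature review (finishes day 11), so it starts at day 11 and finishes at 11 + 12 = day 23.
For revision: literature review (finishes day 11); analysis (finishes day 23). Taking the maximum gives a start of day 23, and it finishes at 23 + 1 = day 24.
Figure drafting waits on analysis (finishes day 23, plus 1-day gap → day 24), so it starts at day 24 and finishes at 24 + 10 = day 34.
For formatting: figure drafting (finishes day 34, plus 2-day gap → day 36); revision (finishes day 24). Taking the maximum gives a start of day 36, and it finishes at 36 + 3 = day 39.
Every task is finished by day 39, which is no later than the deadline of 47, so the schedule is feasible.

Yes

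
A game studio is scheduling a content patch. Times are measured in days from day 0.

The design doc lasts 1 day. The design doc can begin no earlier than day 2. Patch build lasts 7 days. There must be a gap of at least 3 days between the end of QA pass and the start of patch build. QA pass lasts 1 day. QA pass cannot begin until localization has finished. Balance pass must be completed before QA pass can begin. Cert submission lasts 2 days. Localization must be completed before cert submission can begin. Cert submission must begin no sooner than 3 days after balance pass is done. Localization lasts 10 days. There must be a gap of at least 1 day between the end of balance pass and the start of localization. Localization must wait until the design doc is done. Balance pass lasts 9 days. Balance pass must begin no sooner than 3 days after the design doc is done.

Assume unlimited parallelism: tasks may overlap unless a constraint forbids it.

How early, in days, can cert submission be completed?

28

The design doc cannot begin until its own release at day 2. It runs from day 2 to 2 + 1 = day 3.
Balance pass waits on the design doc (finishes day 3, plus 3-day gap → day 6), so it starts at day 6 and finishes at 6 + 9 = day 15.
Localization cannot start until balance pass (finishes day 15, plus 1-day gap → day 16); the design doc (finishes day 3). The controlling bound is day 16, so localization finishes at 16 + 10 = day 26.
Cert submission needs all of localization (finishes day 26); balance pass (finishes day 15, plus 3-day gap → day 18). That puts its earliest start at day 26; it finishes at 26 + 2 = day 28.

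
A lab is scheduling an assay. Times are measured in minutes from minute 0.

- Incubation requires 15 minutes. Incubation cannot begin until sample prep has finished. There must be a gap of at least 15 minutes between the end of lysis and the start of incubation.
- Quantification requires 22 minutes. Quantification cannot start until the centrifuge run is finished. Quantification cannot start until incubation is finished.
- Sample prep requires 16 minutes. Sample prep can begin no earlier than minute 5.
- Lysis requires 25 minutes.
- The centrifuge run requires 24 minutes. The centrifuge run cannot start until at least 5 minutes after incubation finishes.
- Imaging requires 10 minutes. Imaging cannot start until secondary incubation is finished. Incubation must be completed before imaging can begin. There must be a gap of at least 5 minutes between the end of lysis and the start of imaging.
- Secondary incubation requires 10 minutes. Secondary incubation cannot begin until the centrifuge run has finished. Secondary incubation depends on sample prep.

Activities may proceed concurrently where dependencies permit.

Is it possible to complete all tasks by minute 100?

Lysis can start immediately at minute 0; it finishes at minute 25.
Sample prep cannot begin until its own release at minute 5. It runs from minute 5 to 5 + 16 = minute 21.
Incubation needs all of sample prep (finishes minute 21); lysis (finishes minute 25, plus 15-minute gap → minute 40). That puts its earliest start at minute 40; it finishes at 40 + 15 = minute 55.
The centrifuge run waits on incubation (finishes minute 55, plus 5-minute gap → minute 60), so it starts at minute 60 and finishes at 60 + 24 = minute 84.
For quantification: the centrifuge run (finishes minute 84); incubation (finishes minute 55). Taking the maximum gives a start of minute 84, and it finishes at 84 + 22 = minute 106.
Secondary incubation needs all of the centrifuge run (finishes minute 84); sample prep (finishes minute 21). That puts its earliest start at minute 84; it finishes at 84 + 10 = minute 94.
Imaging needs all of secondary incubation (finishes minute 94); incubation (finishes minute 55); lysis (finishes minute 25, plus 5-minute gap → minute 30). That puts its earliest start at minute 94; it finishes at 94 + 10 = minute 104.
The earliest everything can be done is minute 106, which is after the deadline of 100, so it is not possible.

No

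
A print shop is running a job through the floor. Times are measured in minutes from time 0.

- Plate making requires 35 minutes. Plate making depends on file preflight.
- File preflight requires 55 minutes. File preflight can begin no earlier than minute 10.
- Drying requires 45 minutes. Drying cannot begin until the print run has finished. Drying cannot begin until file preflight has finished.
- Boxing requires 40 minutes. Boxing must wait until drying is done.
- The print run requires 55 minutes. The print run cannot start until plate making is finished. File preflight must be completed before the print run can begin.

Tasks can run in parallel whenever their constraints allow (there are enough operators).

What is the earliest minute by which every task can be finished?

240

File preflight waits on its own release at minute 10, so it starts at minute 10 and finishes at 10 + 55 = minute 65.
Plate making cannot begin until file preflight (finishes minute 65). It runs from minute 65 to 65 + 35 = minute 100.
The print run has to wait for plate making (finishes minute 100); file preflight (finishes minute 65). The latest of these is minute 100, so the print run runs minute 100 to 100 + 55 = minute 155.
Drying has to wait for the print run (finishes minute 155); file preflight (finishes minute 65). The latest of these is minute 155, so drying runs minute 155 to 155 + 45 = minute 200.
Boxing waits on drying (finishes minute 200), so it starts at minute 200 and finishes at 200 + 40 = minute 240.
All tasks are finished once the last one completes. Finish times: File preflight at 65, Plate making at 100, The print run at 155, Drying at 200, Boxing at 240. The latest is minute 240.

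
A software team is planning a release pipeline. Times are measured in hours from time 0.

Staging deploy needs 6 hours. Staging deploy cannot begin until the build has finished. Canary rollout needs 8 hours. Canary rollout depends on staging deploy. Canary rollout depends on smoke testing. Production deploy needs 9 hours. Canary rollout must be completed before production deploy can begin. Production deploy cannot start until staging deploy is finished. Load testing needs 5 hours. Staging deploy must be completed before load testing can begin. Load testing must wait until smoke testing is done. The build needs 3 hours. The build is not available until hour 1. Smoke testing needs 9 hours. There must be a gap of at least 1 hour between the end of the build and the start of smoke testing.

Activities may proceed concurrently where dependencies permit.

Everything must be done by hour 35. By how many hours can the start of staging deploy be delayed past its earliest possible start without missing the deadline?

The build cannot begin until its own release at hour 1. It runs from hour 1 to 1 + 3 = hour 4.
After the build (finishes hour 4), staging deploy can start at hour 4 and finishes at hour 10.

Working backward from the deadline:
Production deploy must finish by hour 35; it takes 9 hours, so it must start by 35 − 9 = hour 26.
Canary rollout must finish before production deploy (must start by hour 26). With an 8-hour duration, canary rollout must start by 26 − 8 = hour 18.
Load testing must finish by hour 35; it takes 5 hours, so it must start by 35 − 5 = hour 30.
Staging deploy feeds canary rollout (must start by hour 18); load testing (must start by hour 30); production deploy (must start by hour 26). Taking the minimum, staging deploy must finish by hour 18 and start by 18 − 6 = hour 12.
So staging deploy can start as early as hour 4 and as late as hour 12, giving 12 − 4 = 8 hours of slack.

8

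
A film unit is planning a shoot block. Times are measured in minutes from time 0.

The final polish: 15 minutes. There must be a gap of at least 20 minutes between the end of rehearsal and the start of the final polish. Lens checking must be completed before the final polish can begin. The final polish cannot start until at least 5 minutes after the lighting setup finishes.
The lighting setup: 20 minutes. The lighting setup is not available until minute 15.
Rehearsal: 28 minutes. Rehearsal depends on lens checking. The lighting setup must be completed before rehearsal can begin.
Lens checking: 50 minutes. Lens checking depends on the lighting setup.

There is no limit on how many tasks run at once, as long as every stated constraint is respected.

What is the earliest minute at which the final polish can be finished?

After its own release at minute 15, the lighting setup can start at minute 15 and finishes at minute 35.
Lens checking cannot begin until the lighting setup (finishes minute 35). It runs from minute 35 to 35 + 50 = minute 85.
For rehearsal: lens checking (finishes minute 85); the lighting setup (finishes minute 35). Taking the maximum gives a start of minute 85, and it finishes at 85 + 28 = minute 113.
The final polish needs all of rehearsal (finishes minute 113, plus 20-minute gap → minute 133); lens checking (finishes minute 85); the lighting setup (finishes minute 35, plus 5-minute gap → minute 40). That puts its earliest start at minute 133; it finishes at 133 + 15 = minute 148.

148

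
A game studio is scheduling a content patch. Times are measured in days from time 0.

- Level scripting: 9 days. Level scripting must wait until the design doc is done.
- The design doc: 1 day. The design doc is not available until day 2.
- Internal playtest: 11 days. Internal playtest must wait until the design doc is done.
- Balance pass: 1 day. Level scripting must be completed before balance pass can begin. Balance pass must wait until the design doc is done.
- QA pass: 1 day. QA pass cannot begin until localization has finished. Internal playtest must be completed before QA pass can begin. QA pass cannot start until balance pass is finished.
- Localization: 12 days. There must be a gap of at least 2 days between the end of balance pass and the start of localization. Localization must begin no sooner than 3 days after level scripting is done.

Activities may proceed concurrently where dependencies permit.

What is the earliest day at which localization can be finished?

27

The design doc cannot begin until its own release at day 2. It runs from day 2 to 2 + 1 = day 3.
Level scripting waits on the design doc (finishes day 3), so it starts at day 3 and finishes at 3 + 9 = day 12.
Balance pass needs all of level scripting (finishes day 12); the design doc (finishes day 3). That puts its earliest start at day 12; it finishes at 12 + 1 = day 13.
Localization has to wait for balance pass (finishes day 13, plus 2-day gap → day 15); level scripting (finishes day 12, plus 3-day gap → day 15). The latest of these is day 15, so localization runs day 15 to 15 + 12 = day 27.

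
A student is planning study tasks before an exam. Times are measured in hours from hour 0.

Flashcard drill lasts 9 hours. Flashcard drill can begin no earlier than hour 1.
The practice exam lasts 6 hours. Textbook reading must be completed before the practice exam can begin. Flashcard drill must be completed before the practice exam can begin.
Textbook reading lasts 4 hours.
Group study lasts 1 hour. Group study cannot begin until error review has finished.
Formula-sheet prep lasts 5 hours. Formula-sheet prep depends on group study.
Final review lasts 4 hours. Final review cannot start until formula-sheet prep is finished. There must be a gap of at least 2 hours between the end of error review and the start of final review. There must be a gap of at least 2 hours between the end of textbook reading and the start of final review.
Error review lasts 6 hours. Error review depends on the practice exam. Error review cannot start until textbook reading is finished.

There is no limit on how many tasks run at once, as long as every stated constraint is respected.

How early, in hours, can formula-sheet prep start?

Flashcard drill waits on its own release at hour 1, so it starts at hour 1 and finishes at 1 + 9 = hour 10.
Textbook reading can start immediately at hour 0; it finishes at hour 4.
The practice exam cannot start until textbook reading (finishes hour 4); flashcard drill (finishes hour 10). The controlling bound is hour 10, so the practice exam finishes at 10 + 6 = hour 16.
Error review has to wait for the practice exam (finishes hour 16); textbook reading (finishes hour 4). The latest of these is hour 16, so error review runs hour 16 to 16 + 6 = hour 22.
After error review (finishes hour 22), group study can start at hour 22 and finishes at hour 23.
Formula-sheet prep waits on group study (finishes hour 23), so the earliest it can start is hour 23.

23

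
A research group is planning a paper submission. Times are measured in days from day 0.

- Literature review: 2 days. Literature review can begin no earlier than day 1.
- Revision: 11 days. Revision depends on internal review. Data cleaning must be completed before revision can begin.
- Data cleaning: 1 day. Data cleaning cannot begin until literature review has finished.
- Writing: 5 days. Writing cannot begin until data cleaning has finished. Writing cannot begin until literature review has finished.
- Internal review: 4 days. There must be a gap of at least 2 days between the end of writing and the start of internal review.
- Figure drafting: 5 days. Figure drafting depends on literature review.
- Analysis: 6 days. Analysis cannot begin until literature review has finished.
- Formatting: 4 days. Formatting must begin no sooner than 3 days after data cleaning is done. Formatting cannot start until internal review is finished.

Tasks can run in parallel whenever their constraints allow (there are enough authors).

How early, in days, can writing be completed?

9

Literature review waits on its own release at day 1, so it starts at day 1 and finishes at 1 + 2 = day 3.
Data cleaning cannot begin until literature review (finishes day 3). It runs from day 3 to 3 + 1 = day 4.
Writing has to wait for data cleaning (finishes day 4); literature review (finishes day 3). The latest of these is day 4, so writing runs day 4 to 4 + 5 = day 9.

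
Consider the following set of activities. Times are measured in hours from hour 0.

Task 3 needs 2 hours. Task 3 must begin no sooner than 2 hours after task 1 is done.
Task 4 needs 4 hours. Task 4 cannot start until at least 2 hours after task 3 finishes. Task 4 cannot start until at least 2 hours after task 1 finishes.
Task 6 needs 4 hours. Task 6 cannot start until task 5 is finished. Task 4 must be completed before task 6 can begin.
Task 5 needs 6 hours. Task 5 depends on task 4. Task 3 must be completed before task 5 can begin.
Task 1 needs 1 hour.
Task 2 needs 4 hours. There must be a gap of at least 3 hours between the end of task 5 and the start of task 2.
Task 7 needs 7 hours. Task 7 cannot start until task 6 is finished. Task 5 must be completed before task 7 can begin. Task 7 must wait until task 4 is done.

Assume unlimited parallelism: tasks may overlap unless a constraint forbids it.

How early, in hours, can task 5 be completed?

Task 1 has no prerequisites, so it starts at hour 0 and finishes at hour 1.
Task 3 cannot begin until task 1 (finishes hour 1, plus 2-hour gap → hour 3). It runs from hour 3 to 3 + 2 = hour 5.
Task 4 needs all of task 3 (finishes hour 5, plus 2-hour gap → hour 7); task 1 (finishes hour 1, plus 2-hour gap → hour 3). That puts its earliest start at hour 7; it finishes at 7 + 4 = hour 11.
Task 5 needs all of task 4 (finishes hour 11); task 3 (finishes hour 5). That puts its earliest start at hour 11; it finishes at 11 + 6 = hour 17.

17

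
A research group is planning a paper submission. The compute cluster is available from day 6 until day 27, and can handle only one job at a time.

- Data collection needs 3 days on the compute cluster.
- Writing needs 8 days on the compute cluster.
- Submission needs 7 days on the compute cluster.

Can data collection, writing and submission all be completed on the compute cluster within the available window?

Yes

The compute cluster window is 27 − 6 = 21 days.
Running back to back, the jobs need 3 + 8 + 7 = 18 days on the compute cluster.
Since 18 ≤ 21, they fit within the window.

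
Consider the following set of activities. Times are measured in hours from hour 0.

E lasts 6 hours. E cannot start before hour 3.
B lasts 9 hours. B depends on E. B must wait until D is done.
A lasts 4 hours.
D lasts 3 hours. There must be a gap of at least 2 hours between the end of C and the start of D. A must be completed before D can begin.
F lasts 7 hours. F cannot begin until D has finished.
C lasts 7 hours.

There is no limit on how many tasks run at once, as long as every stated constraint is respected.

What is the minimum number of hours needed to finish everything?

After its own release at hour 3, E can start at hour 3 and finishes at hour 9.
C has no prerequisites, so it starts at hour 0 and finishes at hour 7.
A can start immediately at hour 0; it finishes at hour 4.
D needs all of C (finishes hour 7, plus 2-hour gap → hour 9); A (finishes hour 4). That puts its earliest start at hour 9; it finishes at 9 + 3 = hour 12.
F cannot begin until D (finishes hour 12). It runs from hour 12 to 12 + 7 = hour 19.
B has to wait for E (finishes hour 9); D (finishes hour 12). The latest of these is hour 12, so B runs hour 12 to 12 + 9 = hour 21.
All tasks are finished once the last one completes. Finish times: A at 4, B at 21, C at 7, D at 12, E at 9, F at 19. The latest is hour 21.

21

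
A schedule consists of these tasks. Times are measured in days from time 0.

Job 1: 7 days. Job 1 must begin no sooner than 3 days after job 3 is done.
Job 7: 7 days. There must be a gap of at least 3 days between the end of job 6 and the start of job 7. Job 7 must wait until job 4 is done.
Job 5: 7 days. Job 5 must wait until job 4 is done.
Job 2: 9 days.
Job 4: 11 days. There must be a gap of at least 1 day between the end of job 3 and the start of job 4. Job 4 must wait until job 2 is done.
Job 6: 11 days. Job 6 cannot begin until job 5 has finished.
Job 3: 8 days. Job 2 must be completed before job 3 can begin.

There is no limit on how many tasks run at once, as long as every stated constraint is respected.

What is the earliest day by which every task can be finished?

Job 2 can start immediately at day 0; it finishes at day 9.
After job 2 (finishes day 9), job 3 can start at day 9 and finishes at day 17.
For job 4: job 3 (finishes day 17, plus 1-day gap → day 18); job 2 (finishes day 9). Taking the maximum gives a start of day 18, and it finishes at 18 + 11 = day 29.
Job 5 waits on job 4 (finishes day 29), so it starts at day 29 and finishes at 29 + 7 = day 36.
Job 6 waits on job 5 (finishes day 36), so it starts at day 36 and finishes at 36 + 11 = day 47.
Job 7 cannot start until job 6 (finishes day 47, plus 3-day gap → day 50); job 4 (finishes day 29). The controlling bound is day 50, so job 7 finishes at 50 + 7 = day 57.
Job 1 cannot begin until job 3 (finishes day 17, plus 3-day gap → day 20). It runs from day 20 to 20 + 7 = day 27.
All tasks are finished once the last one completes. Finish times: Job 1 at 27, Job 2 at 9, Job 3 at 17, Job 4 at 29, Job 5 at 36, Job 6 at 47, Job 7 at 57. The latest is day 57.

57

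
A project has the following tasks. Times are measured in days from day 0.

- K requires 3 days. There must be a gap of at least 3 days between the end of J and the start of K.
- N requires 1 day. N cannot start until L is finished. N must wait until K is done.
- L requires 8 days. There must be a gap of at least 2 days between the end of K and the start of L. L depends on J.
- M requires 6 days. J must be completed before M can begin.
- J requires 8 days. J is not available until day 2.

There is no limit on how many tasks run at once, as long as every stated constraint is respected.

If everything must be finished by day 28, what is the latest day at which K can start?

Nothing follows N; the deadline of day 28 is its only limit. It must start by 28 − 1 = day 27.
Since N (must start by day 27) depends on it, L must finish by day 27. Backing off its 8-day duration gives a latest start of day 19.
K must finish in time for L (must start by day 19, minus 2-day gap → day 17); N (must start by day 27). The tightest is day 17, so K must start by 17 − 3 = day 14.

14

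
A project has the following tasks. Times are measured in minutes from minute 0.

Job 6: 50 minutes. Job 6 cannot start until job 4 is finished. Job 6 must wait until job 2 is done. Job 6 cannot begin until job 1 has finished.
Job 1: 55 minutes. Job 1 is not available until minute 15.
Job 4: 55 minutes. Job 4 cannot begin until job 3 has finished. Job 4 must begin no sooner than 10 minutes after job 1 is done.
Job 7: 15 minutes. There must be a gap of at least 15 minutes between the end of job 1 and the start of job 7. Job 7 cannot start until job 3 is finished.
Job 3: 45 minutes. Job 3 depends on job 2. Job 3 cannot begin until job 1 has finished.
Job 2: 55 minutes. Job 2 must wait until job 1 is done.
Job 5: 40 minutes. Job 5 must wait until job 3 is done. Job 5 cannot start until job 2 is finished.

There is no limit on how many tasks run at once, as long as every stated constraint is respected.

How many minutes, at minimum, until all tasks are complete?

275

Job 1 waits on its own release at minute 15, so it starts at minute 15 and finishes at 15 + 55 = minute 70.
Job 2 cannot begin until job 1 (finishes minute 70). It runs from minute 70 to 70 + 55 = minute 125.
Job 3 cannot start until job 2 (finishes minute 125); job 1 (finishes minute 70). The controlling bound is minute 125, so job 3 finishes at 125 + 45 = minute 170.
Job 7 cannot start until job 1 (finishes minute 70, plus 15-minute gap → minute 85); job 3 (finishes minute 170). The controlling bound is minute 170, so job 7 finishes at 170 + 15 = minute 185.
Job 5 needs all of job 3 (finishes minute 170); job 2 (finishes minute 125). That puts its earliest start at minute 170; it finishes at 170 + 40 = minute 210.
For job 4: job 3 (finishes minute 170); job 1 (finishes minute 70, plus 10-minute gap → minute 80). Taking the maximum gives a start of minute 170, and it finishes at 170 + 55 = minute 225.
Job 6 cannot start until job 4 (finishes minute 225); job 2 (finishes minute 125); job 1 (finishes minute 70). The controlling bound is minute 225, so job 6 finishes at 225 + 50 = minute 275.
All tasks are finished once the last one completes. Finish times: Job 1 at 70, Job 2 at 125, Job 3 at 170, Job 4 at 225, Job 5 at 210, Job 6 at 275, Job 7 at 185. The latest is minute 275.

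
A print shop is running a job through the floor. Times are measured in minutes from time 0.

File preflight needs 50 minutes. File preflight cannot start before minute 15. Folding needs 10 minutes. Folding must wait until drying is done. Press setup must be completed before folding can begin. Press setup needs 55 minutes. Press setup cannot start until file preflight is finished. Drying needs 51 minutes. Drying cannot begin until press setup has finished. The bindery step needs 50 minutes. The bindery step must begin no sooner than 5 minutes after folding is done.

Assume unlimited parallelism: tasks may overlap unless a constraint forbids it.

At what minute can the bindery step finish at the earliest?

File preflight cannot begin until its own release at minute 15. It runs from minute 15 to 15 + 50 = minute 65.
After file preflight (finishes minute 65), press setup can start at minute 65 and finishes at minute 120.
After press setup (finishes minute 120), drying can start at minute 120 and finishes at minute 171.
For folding: drying (finishes minute 171); press setup (finishes minute 120). Taking the maximum gives a start of minute 171, and it finishes at 171 + 10 = minute 181.
The bindery step waits on folding (finishes minute 181, plus 5-minute gap → minute 186), so it starts at minute 186 and finishes at 186 + 50 = minute 236.

236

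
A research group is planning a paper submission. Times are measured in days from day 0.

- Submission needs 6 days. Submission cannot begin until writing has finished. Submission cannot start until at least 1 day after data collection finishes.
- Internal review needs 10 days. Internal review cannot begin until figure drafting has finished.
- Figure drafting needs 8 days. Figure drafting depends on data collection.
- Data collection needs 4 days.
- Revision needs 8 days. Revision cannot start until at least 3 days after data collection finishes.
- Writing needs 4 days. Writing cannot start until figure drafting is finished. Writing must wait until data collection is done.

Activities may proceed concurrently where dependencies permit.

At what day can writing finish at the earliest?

16

Data collection can start immediately at day 0; it finishes at day 4.
Figure drafting waits on data collection (finishes day 4), so it starts at day 4 and finishes at 4 + 8 = day 12.
Writing needs all of figure drafting (finishes day 12); data collection (finishes day 4). That puts its earliest start at day 12; it finishes at 12 + 4 = day 16.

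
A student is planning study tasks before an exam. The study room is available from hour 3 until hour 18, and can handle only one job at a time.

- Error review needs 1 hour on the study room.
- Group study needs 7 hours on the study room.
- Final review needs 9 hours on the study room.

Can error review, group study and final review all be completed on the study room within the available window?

The study room window is 18 − 3 = 15 hours.
Running back to back, the jobs need 1 + 7 + 9 = 17 hours on the study room.
Since 17 > 15, they cannot all fit.

No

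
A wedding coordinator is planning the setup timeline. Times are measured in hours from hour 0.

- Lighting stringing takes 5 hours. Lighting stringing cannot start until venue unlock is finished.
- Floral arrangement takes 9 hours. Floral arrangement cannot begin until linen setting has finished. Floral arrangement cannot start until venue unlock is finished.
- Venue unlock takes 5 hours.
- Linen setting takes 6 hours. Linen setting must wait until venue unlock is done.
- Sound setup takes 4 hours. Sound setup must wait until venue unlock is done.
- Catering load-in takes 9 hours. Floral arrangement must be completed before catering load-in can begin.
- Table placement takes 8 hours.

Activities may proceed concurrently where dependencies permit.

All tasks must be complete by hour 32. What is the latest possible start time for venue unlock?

3

Nothing follows catering load-in; the deadline of hour 32 is its only limit. It must start by 32 − 9 = hour 23.
Floral arrangement has to be done before catering load-in (must start by hour 23). That means finishing by hour 23, i.e. starting by 23 − 9 = hour 14.
Linen setting must finish before floral arrangement (must start by hour 14). With a 6-hour duration, linen setting must start by 14 − 6 = hour 8.
To finish by hour 32, lighting stringing (duration 5) must start no later than hour 27.
To finish by hour 32, sound setup (duration 4) must start no later than hour 28.
For venue unlock: linen setting (must start by hour 8); floral arrangement (must start by hour 14); lighting stringing (must start by hour 27); sound setup (must start by hour 28). The most restrictive is hour 8; with a 5-hour duration, venue unlock must start by hour 3.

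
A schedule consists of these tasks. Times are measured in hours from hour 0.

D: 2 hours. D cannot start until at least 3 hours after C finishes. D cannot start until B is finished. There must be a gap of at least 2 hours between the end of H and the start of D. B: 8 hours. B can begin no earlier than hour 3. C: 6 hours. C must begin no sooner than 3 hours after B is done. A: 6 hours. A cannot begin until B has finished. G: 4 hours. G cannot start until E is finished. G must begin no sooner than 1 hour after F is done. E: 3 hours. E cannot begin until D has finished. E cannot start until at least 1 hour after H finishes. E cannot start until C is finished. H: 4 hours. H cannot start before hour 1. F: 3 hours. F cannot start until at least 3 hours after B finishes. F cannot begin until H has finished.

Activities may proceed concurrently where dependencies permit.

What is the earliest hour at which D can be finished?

25

H cannot begin until its own release at hour 1. It runs from hour 1 to 1 + 4 = hour 5.
B cannot begin until its own release at hour 3. It runs from hour 3 to 3 + 8 = hour 11.
C waits on B (finishes hour 11, plus 3-hour gap → hour 14), so it starts at hour 14 and finishes at 14 + 6 = hour 20.
D cannot start until C (finishes hour 20, plus 3-hour gap → hour 23); B (finishes hour 11); H (finishes hour 5, plus 2-hour gap → hour 7). The controlling bound is hour 23, so D finishes at 23 + 2 = hour 25.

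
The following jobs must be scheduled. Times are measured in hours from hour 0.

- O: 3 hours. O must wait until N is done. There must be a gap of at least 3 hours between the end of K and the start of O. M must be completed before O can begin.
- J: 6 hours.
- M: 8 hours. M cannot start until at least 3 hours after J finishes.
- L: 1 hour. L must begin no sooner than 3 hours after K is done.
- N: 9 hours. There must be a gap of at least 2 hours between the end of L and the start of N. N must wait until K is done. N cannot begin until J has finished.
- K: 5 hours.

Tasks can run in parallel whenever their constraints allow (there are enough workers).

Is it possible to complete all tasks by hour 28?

K can start immediately at hour 0; it finishes at hour 5.
After K (finishes hour 5, plus 3-hour gap → hour 8), L can start at hour 8 and finishes at hour 9.
J has no prerequisites, so it starts at hour 0 and finishes at hour 6.
For N: L (finishes hour 9, plus 2-hour gap → hour 11); K (finishes hour 5); J (finishes hour 6). Taking the maximum gives a start of hour 11, and it finishes at 11 + 9 = hour 20.
M cannot begin until J (finishes hour 6, plus 3-hour gap → hour 9). It runs from hour 9 to 9 + 8 = hour 17.
O cannot start until N (finishes hour 20); K (finishes hour 5, plus 3-hour gap → hour 8); M (finishes hour 17). The controlling bound is hour 20, so O finishes at 20 + 3 = hour 23.
Every task is finished by hour 23, which is no later than the deadline of 28, so the schedule is feasible.

Yes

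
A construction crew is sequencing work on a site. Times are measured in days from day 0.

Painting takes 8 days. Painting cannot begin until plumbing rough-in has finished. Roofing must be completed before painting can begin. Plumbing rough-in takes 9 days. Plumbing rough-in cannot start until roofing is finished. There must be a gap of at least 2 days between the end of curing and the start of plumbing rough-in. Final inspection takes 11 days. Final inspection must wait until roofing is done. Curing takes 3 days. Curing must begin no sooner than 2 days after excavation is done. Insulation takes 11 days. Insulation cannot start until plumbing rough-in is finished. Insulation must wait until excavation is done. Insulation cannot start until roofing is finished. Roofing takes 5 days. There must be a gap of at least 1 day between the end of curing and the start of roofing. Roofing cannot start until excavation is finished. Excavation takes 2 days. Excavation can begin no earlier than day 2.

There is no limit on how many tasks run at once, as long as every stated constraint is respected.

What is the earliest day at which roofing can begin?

10

Excavation cannot begin until its own release at day 2. It runs from day 2 to 2 + 2 = day 4.
After excavation (finishes day 4, plus 2-day gap → day 6), curing can start at day 6 and finishes at day 9.
Roofing waits on curing (finishes day 9, plus 1-day gap → day 10); excavation (finishes day 4). The latest of these is day 10, which is the earliest roofing can start.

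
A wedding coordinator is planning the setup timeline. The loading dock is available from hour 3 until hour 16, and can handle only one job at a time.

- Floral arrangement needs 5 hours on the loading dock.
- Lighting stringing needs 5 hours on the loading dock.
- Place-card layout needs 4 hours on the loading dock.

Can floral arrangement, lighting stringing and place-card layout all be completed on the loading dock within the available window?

No

The loading dock window is 16 − 3 = 13 hours.
Running back to back, the jobs need 5 + 5 + 4 = 14 hours on the loading dock.
Since 14 > 13, they cannot all fit.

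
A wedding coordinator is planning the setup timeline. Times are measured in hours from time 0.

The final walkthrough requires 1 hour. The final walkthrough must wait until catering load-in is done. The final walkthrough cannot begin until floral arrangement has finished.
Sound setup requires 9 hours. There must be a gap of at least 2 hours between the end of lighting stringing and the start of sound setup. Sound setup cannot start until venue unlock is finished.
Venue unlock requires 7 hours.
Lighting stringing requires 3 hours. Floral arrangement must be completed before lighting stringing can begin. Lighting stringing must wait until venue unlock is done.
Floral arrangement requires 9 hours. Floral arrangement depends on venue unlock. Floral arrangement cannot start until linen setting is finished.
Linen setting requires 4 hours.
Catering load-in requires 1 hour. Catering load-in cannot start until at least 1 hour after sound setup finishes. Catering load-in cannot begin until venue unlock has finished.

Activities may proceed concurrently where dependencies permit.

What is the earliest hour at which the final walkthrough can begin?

32

Linen setting can start immediately at hour 0; it finishes at hour 4.
Venue unlock has no prerequisites, so it starts at hour 0 and finishes at hour 7.
Floral arrangement has to wait for venue unlock (finishes hour 7); linen setting (finishes hour 4). The latest of these is hour 7, so floral arrangement runs hour 7 to 7 + 9 = hour 16.
Lighting stringing cannot start until floral arrangement (finishes hour 16); venue unlock (finishes hour 7). The controlling bound is hour 16, so lighting stringing finishes at 16 + 3 = hour 19.
Sound setup has to wait for lighting stringing (finishes hour 19, plus 2-hour gap → hour 21); venue unlock (finishes hour 7). The latest of these is hour 21, so sound setup runs hour 21 to 21 + 9 = hour 30.
Catering load-in cannot start until sound setup (finishes hour 30, plus 1-hour gap → hour 31); venue unlock (finishes hour 7). The controlling bound is hour 31, so catering load-in finishes at 31 + 1 = hour 32.
The final walkthrough waits on catering load-in (finishes hour 32); floral arrangement (finishes hour 16). The latest of these is hour 32, which is the earliest the final walkthrough can start.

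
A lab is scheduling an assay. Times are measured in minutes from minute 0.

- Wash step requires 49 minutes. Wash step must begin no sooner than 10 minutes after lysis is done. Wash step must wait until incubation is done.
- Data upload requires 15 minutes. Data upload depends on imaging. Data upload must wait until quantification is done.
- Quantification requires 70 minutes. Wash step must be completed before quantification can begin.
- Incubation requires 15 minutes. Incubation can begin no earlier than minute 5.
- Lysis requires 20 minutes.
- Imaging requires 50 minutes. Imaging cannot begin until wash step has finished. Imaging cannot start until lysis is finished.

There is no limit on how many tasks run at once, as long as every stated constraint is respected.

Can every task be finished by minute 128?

No

Incubation cannot begin until its own release at minute 5. It runs from minute 5 to 5 + 15 = minute 20.
Lysis has no prerequisites, so it starts at minute 0 and finishes at minute 20.
Wash step cannot start until lysis (finishes minute 20, plus 10-minute gap → minute 30); incubation (finishes minute 20). The controlling bound is minute 30, so wash step finishes at 30 + 49 = minute 79.
After wash step (finishes minute 79), quantification can start at minute 79 and finishes at minute 149.
Imaging cannot start until wash step (finishes minute 79); lysis (finishes minute 20). The controlling bound is minute 79, so imaging finishes at 79 + 50 = minute 129.
Data upload needs all of imaging (finishes minute 129); quantification (finishes minute 149). That puts its earliest start at minute 149; it finishes at 149 + 15 = minute 164.
The earliest everything can be done is minute 164, which is after the deadline of 128, so it is not possible.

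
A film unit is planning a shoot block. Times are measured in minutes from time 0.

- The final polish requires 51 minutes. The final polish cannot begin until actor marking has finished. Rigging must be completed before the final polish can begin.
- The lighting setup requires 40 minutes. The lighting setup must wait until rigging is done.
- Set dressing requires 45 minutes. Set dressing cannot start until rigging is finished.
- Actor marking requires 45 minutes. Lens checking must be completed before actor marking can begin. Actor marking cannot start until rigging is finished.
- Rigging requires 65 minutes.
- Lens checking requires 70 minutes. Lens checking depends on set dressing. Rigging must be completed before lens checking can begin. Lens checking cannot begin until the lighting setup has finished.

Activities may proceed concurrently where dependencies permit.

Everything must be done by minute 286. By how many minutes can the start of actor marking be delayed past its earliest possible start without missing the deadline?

10

Rigging has no prerequisites, so it starts at minute 0 and finishes at minute 65.
After rigging (finishes minute 65), the lighting setup can start at minute 65 and finishes at minute 105.
After rigging (finishes minute 65), set dressing can start at minute 65 and finishes at minute 110.
Lens checking needs all of set dressing (finishes minute 110); rigging (finishes minute 65); the lighting setup (finishes minute 105). That puts its earliest start at minute 110; it finishes at 110 + 70 = minute 180.
For actor marking: lens checking (finishes minute 180); rigging (finishes minute 65). Taking the maximum gives a start of minute 180, and it finishes at 180 + 45 = minute 225.

Working backward from the deadline:
Nothing follows the final polish; the deadline of minute 286 is its only limit. It must start by 286 − 51 = minute 235.
Actor marking has to be done before the final polish (must start by minute 235). That means finishing by minute 235, i.e. starting by 235 − 45 = minute 190.
So actor marking can start as early as minute 180 and as late as minute 190, giving 190 − 180 = 10 minutes of slack.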